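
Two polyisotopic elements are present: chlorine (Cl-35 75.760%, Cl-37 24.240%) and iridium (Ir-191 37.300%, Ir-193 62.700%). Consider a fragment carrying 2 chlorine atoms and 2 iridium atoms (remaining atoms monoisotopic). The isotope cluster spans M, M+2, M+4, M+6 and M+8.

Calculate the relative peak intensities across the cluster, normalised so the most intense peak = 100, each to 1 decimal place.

19.7 : 78.8 : 100.0 : 42.4 : 5.7

Chlorine pattern (n=2): 0.57395776 : 0.36728448 : 0.05875776
Iridium pattern (n=2): 0.139129 : 0.467742 : 0.393129
Convolve the two distributions (both contribute in 2-u steps):
  M: 0.57395776×0.139129 = 0.079854
  M+2: 0.57395776×0.467742 + 0.36728448×0.139129 = 0.319564
  M+4: 0.57395776×0.393129 + 0.36728448×0.467742 + 0.05875776×0.139129 = 0.405609
  M+6: 0.36728448×0.393129 + 0.05875776×0.467742 = 0.171874
  M+8: 0.05875776×0.393129 = 0.023099
Scale to base peak (0.405609) = 100: 19.7 : 78.8 : 100.0 : 42.4 : 5.7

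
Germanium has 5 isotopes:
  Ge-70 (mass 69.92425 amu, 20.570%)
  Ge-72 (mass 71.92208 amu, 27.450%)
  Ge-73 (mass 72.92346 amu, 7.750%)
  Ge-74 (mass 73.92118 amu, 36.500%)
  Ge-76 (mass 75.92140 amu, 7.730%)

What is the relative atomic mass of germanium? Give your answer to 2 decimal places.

72.63 amu

Ar = Σ fᵢ·mᵢ = 0.20570 × 69.92425 + 0.27450 × 71.92208 + 0.07750 × 72.92346 + 0.36500 × 73.92118 + 0.07730 × 75.92140
= 14.383418 + 19.742611 + 5.651568 + 26.981231 + 5.868724 = 72.627552 amu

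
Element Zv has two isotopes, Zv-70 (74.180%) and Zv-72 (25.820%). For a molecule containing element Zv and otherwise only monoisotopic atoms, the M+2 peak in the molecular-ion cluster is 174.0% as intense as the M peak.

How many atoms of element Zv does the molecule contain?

5

With n Zv atoms, P(M+2)/P(M) = C(n,1)·p^(n−1)q / p^n = n·q/p = n · 0.25820/0.74180.
n = 1.740 × 0.74180/0.25820 = 5.00 ≈ 5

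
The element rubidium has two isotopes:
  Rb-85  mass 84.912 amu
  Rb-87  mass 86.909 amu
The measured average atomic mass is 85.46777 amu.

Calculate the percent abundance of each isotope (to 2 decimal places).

Writing the weighted mean with unknown fraction x of Rb-85:
84.912·x + 86.909·(1 − x) = 85.46777
(84.912 − 86.909)·x = 85.46777 − 86.909
x = -1.44123 / -1.997 = 0.72170 → 72.17% Rb-85, 27.83% Rb-87.

Rb-85: 72.17%, Rb-87: 27.83%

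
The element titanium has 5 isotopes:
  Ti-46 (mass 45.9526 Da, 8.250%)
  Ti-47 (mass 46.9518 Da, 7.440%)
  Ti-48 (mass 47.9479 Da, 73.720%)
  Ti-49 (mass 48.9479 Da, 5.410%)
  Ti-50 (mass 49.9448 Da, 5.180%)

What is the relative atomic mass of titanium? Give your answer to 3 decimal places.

47.867 Da

Ar = Σ fᵢ·mᵢ = 0.08250 × 45.9526 + 0.07440 × 46.9518 + 0.73720 × 47.9479 + 0.05410 × 48.9479 + 0.05180 × 49.9448
= 3.79109 + 3.49321 + 35.34719 + 2.64808 + 2.58714 = 47.86671 Da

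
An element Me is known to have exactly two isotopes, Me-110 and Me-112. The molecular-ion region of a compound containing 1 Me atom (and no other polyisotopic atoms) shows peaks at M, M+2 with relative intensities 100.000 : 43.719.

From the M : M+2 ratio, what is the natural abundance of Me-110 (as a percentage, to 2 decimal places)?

Let p = fractional abundance of Me-110. I(M+2)/I(M) = [C(1,1)·p^0·(1−p)] / p^1 = 1·(1−p)/p = 43.719/100.000 = 0.4372
(1−p)/p = 0.4372/1 = 0.4372  ⇒  p = 1/(1 + 0.4372) = 0.6958
Me-110: 69.58%, Me-112: 30.42%.

69.58%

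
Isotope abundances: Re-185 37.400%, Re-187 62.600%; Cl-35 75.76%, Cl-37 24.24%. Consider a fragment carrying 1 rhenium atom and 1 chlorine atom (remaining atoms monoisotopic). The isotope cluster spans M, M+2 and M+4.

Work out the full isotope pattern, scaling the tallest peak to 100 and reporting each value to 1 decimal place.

Rhenium pattern (n=1): 0.3740 : 0.6260
Chlorine pattern (n=1): 0.7576 : 0.2424
Convolve the two distributions (both contribute in 2-u steps):
  M: 0.3740×0.7576 = 0.283342
  M+2: 0.3740×0.2424 + 0.6260×0.7576 = 0.564915
  M+4: 0.6260×0.2424 = 0.151742
Scale to base peak (0.564915) = 100: 50.2 : 100.0 : 26.9

50.2 : 100.0 : 26.9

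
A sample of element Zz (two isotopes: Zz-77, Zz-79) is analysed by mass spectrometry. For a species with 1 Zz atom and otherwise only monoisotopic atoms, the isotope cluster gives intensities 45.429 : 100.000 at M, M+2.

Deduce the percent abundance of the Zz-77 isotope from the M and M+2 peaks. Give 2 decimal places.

31.24%

Write p for the Zz-77 fraction. I(M+2)/I(M) = [C(1,1)·p^0·(1−p)] / p^1 = 1·(1−p)/p = 100.000/45.429 = 2.2012
(1−p)/p = 2.2012/1 = 2.2012  ⇒  p = 1/(1 + 2.2012) = 0.3124
Zz-77: 31.24%, Zz-79: 68.76%.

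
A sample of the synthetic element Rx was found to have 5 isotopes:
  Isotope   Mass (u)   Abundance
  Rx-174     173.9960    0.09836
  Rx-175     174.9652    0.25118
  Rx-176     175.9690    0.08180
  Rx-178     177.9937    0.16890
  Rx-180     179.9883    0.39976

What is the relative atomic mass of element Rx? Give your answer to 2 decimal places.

The abundance-weighted mean is 0.09836 × 173.9960 + 0.25118 × 174.9652 + 0.08180 × 175.9690 + 0.16890 × 177.9937 + 0.39976 × 179.9883
= 17.11425 + 43.94776 + 14.39426 + 30.06314 + 71.95212 = 177.47153 u

177.47 u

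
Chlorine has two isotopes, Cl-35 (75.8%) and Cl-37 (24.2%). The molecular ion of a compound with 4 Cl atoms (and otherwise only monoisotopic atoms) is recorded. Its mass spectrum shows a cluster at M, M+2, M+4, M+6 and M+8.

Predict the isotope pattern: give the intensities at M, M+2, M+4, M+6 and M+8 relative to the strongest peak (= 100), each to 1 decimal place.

78.3 : 100.0 : 47.9 : 10.2 : 0.8

Each Cl atom is independently Cl-35 (p = 0.758) or Cl-37 (q = 0.242); the cluster is the binomial expansion (p + q)^4.
P(M) = 0.758^4 = 0.330124
P(M+2) = 4 × 0.758^3 × 0.242^1 = 0.421583
P(M+4) = 6 × 0.758^2 × 0.242^2 = 0.201893
P(M+6) = 4 × 0.758^1 × 0.242^3 = 0.042971
P(M+8) = 0.242^4 = 0.003430
The M+2 peak is largest (0.421583); scaling to 100 gives 78.3 : 100.0 : 47.9 : 10.2 : 0.8.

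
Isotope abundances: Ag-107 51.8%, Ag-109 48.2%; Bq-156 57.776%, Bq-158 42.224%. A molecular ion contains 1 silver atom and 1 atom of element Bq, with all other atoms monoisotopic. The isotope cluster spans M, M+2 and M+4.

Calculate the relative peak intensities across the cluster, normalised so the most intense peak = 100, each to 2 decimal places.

60.19 : 100.00 : 40.93

Silver pattern (n=1): 0.5180 : 0.4820
Element Bq pattern (n=1): 0.57776 : 0.42224
Convolve the two distributions (both contribute in 2-u steps):
  M: 0.5180×0.57776 = 0.299280
  M+2: 0.5180×0.42224 + 0.4820×0.57776 = 0.497201
  M+4: 0.4820×0.42224 = 0.203520
Scale to base peak (0.497201) = 100: 60.19 : 100.00 : 40.93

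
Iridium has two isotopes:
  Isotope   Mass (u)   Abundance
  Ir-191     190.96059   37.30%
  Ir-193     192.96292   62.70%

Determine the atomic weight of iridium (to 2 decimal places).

192.22 u

The abundance-weighted mean is 0.3730 × 190.96059 + 0.6270 × 192.96292
= 71.228300 + 120.987751 = 192.216051 u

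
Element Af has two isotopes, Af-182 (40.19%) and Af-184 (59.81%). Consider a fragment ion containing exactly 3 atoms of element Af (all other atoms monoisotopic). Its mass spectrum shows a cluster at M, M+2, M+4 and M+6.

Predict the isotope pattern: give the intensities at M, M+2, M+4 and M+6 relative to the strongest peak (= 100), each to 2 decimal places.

Each Af atom is independently Af-182 (p = 0.4019) or Af-184 (q = 0.5981); the cluster is the binomial expansion (p + q)^3.
P(M) = 0.4019^3 = 0.064916
P(M+2) = 3 × 0.4019^2 × 0.5981^1 = 0.289822
P(M+4) = 3 × 0.4019^1 × 0.5981^2 = 0.431307
P(M+6) = 0.5981^3 = 0.213954
The M+4 peak is largest (0.431307); scaling to 100 gives 15.05 : 67.20 : 100.00 : 49.61.

15.05 : 67.20 : 100.00 : 49.61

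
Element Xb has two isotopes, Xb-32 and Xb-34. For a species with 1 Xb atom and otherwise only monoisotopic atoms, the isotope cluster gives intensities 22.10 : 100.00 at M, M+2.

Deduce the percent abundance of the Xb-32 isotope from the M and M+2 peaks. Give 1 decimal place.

If p is the fraction of Xb that is Xb-32, then I(M+2)/I(M) = [C(1,1)·p^0·(1−p)] / p^1 = 1·(1−p)/p = 100.00/22.10 = 4.5249
(1−p)/p = 4.5249/1 = 4.5249  ⇒  p = 1/(1 + 4.5249) = 0.1810
Xb-32: 18.1%, Xb-34: 81.9%.

18.1%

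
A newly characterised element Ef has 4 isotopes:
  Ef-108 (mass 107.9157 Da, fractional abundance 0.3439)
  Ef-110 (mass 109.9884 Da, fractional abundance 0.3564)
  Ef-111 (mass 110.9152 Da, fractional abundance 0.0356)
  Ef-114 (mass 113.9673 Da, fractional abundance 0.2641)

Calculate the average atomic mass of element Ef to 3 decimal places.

110.359 Da

Weight each isotope mass by its fractional abundance: 0.3439 × 107.9157 + 0.3564 × 109.9884 + 0.0356 × 110.9152 + 0.2641 × 113.9673
= 37.11221 + 39.19987 + 3.94858 + 30.09876 = 110.35942 Da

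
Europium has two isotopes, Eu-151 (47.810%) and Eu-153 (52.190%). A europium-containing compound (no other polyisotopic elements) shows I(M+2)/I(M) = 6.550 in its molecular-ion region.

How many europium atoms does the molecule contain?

6

The M+2/M ratio from n Eu atoms is n · q/p = n · 0.52190/0.47810.
n = 6.550 × 0.47810/0.52190 = 6.00 ≈ 6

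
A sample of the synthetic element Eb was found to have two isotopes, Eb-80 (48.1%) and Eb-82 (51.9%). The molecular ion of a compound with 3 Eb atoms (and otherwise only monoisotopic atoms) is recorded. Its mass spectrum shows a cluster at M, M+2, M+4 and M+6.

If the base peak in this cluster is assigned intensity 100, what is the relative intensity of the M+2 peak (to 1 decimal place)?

92.7

(0.481 + 0.519)^3 gives M 0.1113, M+2 0.3602, M+4 0.3887, M+6 0.1398; the largest is M+4.
P(M+4) = C(3,2) × 0.481^1 × 0.519^2 = 3 × 0.4810 × 0.269361 = 0.388688 (base)
P(M+2) = C(3,1) × 0.481^2 × 0.519^1 = 3 × 0.231361 × 0.5190 = 0.360229
Relative intensity = 0.360229 / 0.388688 × 100 = 92.7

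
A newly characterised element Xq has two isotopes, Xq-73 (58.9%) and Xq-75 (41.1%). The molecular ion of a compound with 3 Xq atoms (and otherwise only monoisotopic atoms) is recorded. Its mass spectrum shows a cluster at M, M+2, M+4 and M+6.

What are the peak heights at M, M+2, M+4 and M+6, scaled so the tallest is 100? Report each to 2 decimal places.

47.77 : 100.00 : 69.78 : 16.23

Expanding (0.589 + 0.411)^3:
P(M) = 0.589^3 = 0.204336
P(M+2) = 3 × 0.589^2 × 0.411^1 = 0.427754
P(M+4) = 3 × 0.589^1 × 0.411^2 = 0.298483
P(M+6) = 0.411^3 = 0.069427
The M+2 peak is largest (0.427754); scaling to 100 gives 47.77 : 100.00 : 69.78 : 16.23.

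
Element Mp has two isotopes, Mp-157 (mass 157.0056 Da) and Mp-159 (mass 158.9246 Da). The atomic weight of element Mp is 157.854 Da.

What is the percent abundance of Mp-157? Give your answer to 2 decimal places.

With x = fraction of Mp-157 (so Mp-159 is 1 − x):
157.0056·x + 158.9246·(1 − x) = 157.854
(157.0056 − 158.9246)·x = 157.854 − 158.9246
x = -1.0706 / -1.9190 = 0.55789 → 55.79% Mp-157, 44.21% Mp-159.

55.79%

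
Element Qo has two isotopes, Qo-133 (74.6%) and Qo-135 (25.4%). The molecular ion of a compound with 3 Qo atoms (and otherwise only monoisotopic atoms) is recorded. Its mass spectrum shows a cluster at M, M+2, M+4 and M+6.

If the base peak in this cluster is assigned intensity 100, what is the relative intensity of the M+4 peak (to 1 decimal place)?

Binomial terms of (0.746 + 0.254)^3: M 0.4152, M+2 0.4241, M+4 0.1444, M+6 0.0164 → M+2 is the base peak.
P(M+2) = C(3,1) × 0.746^2 × 0.254^1 = 3 × 0.556516 × 0.2540 = 0.424065 (base)
P(M+4) = C(3,2) × 0.746^1 × 0.254^2 = 3 × 0.7460 × 0.064516 = 0.144387
Relative intensity = 0.144387 / 0.424065 × 100 = 34.0

34.0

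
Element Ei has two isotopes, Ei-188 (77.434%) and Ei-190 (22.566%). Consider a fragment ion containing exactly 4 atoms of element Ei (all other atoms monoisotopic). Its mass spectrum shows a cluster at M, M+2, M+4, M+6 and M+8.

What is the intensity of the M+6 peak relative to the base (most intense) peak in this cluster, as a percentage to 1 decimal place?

8.5%

Binomial terms of (0.77434 + 0.22566)^4: M 0.3595, M+2 0.4191, M+4 0.1832, M+6 0.0356, M+8 0.0026 → M+2 is the base peak.
P(M+2) = C(4,1) × 0.77434^3 × 0.22566^1 = 4 × 0.46429615 × 0.22566 = 0.419092 (base)
P(M+6) = C(4,3) × 0.77434^1 × 0.22566^3 = 4 × 0.77434 × 0.01149116 = 0.035592
Relative intensity = 0.035592 / 0.419092 × 100 = 8.5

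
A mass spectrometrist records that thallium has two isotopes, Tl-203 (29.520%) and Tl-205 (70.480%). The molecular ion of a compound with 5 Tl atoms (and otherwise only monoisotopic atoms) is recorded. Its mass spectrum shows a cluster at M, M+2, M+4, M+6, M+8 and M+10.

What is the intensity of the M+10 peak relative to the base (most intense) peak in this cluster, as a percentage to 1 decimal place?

47.8%

Term probabilities: M 0.0022, M+2 0.0268, M+4 0.1278, M+6 0.3051, M+8 0.3642, M+10 0.1739. Base peak = M+8.
P(M+8) = C(5,4) × 0.29520^1 × 0.70480^4 = 5 × 0.2952 × 0.24675365 = 0.364208 (base)
P(M+10) = C(5,5) × 0.29520^0 × 0.70480^5 = 1 × 1.0000 × 0.17391197 = 0.173912
Relative intensity = 0.173912 / 0.364208 × 100 = 47.8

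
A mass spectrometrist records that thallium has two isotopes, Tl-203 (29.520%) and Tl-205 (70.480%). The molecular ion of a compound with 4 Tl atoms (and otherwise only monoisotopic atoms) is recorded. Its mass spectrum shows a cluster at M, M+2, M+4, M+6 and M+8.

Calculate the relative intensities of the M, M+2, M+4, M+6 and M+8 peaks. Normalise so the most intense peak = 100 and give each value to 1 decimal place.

1.8 : 17.5 : 62.8 : 100.0 : 59.7

The 4 Tl atoms are independent, so intensities follow the terms of (0.29520 + 0.70480)^4.
P(M) = 0.29520^4 = 0.007594
P(M+2) = 4 × 0.29520^3 × 0.70480^1 = 0.072523
P(M+4) = 6 × 0.29520^2 × 0.70480^2 = 0.259726
P(M+6) = 4 × 0.29520^1 × 0.70480^3 = 0.413403
P(M+8) = 0.70480^4 = 0.246754
The M+6 peak is largest (0.413403); scaling to 100 gives 1.8 : 17.5 : 62.8 : 100.0 : 59.7.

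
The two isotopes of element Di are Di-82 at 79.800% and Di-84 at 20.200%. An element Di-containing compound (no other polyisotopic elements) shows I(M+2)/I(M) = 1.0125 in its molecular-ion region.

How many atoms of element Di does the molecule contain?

With n Di atoms, P(M+2)/P(M) = C(n,1)·p^(n−1)q / p^n = n·q/p = n · 0.20200/0.79800.
n = 1.0125 × 0.79800/0.20200 = 4.00 ≈ 4

4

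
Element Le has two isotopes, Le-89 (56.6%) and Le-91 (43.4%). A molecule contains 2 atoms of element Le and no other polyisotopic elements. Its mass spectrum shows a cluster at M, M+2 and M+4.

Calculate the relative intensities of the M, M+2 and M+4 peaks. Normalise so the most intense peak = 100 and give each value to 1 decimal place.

65.2 : 100.0 : 38.3

Each Le atom is independently Le-89 (p = 0.566) or Le-91 (q = 0.434); the cluster is the binomial expansion (p + q)^2.
P(M) = 0.566^2 = 0.320356
P(M+2) = 2 × 0.566^1 × 0.434^1 = 0.491288
P(M+4) = 0.434^2 = 0.188356
The M+2 peak is largest (0.491288); scaling to 100 gives 65.2 : 100.0 : 38.3.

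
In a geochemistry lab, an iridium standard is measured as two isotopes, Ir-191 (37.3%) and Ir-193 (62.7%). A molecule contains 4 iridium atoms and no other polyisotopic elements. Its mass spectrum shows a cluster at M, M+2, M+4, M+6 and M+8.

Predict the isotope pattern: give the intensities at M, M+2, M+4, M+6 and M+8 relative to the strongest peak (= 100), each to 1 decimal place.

The 4 Ir atoms are independent, so intensities follow the terms of (0.373 + 0.627)^4.
P(M) = 0.373^4 = 0.019357
P(M+2) = 4 × 0.373^3 × 0.627^1 = 0.130153
P(M+4) = 6 × 0.373^2 × 0.627^2 = 0.328174
P(M+6) = 4 × 0.373^1 × 0.627^3 = 0.367766
P(M+8) = 0.627^4 = 0.154550
The M+6 peak is largest (0.367766); scaling to 100 gives 5.3 : 35.4 : 89.2 : 100.0 : 42.0.

5.3 : 35.4 : 89.2 : 100.0 : 42.0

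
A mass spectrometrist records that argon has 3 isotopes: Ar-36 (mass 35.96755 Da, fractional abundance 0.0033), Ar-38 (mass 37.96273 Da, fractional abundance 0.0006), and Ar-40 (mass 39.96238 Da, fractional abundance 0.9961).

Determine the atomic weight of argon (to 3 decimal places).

Weight each isotope mass by its fractional abundance: 0.0033 × 35.96755 + 0.0006 × 37.96273 + 0.9961 × 39.96238
= 0.118693 + 0.022778 + 39.806527 = 39.947998 Da

39.948 Da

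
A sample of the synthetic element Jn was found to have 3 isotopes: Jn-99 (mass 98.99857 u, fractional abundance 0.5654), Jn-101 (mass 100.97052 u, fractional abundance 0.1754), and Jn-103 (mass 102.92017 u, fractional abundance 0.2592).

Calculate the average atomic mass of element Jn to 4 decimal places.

100.3609 u

The abundance-weighted mean is 0.5654 × 98.99857 + 0.1754 × 100.97052 + 0.2592 × 102.92017
= 55.973791 + 17.710229 + 26.676908 = 100.360928 u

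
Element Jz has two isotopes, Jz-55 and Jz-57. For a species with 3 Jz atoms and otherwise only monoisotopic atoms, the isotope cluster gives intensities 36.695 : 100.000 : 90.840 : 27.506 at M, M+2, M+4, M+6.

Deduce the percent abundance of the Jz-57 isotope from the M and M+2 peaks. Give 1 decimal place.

Let p = fractional abundance of Jz-55. I(M+2)/I(M) = [C(3,1)·p^2·(1−p)] / p^3 = 3·(1−p)/p = 100.000/36.695 = 2.7252
(1−p)/p = 2.7252/3 = 0.9084  ⇒  p = 1/(1 + 0.9084) = 0.5240
Jz-55: 52.4%, Jz-57: 47.6%.

47.6%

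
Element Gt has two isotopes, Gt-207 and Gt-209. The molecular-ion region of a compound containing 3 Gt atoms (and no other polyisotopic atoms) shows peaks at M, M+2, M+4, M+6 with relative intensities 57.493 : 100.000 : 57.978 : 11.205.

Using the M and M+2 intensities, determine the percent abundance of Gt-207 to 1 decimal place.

63.3%

If p is the fraction of Gt that is Gt-207, then I(M+2)/I(M) = [C(3,1)·p^2·(1−p)] / p^3 = 3·(1−p)/p = 100.000/57.493 = 1.7393
(1−p)/p = 1.7393/3 = 0.5798  ⇒  p = 1/(1 + 0.5798) = 0.6330
Gt-207: 63.3%, Gt-209: 36.7%.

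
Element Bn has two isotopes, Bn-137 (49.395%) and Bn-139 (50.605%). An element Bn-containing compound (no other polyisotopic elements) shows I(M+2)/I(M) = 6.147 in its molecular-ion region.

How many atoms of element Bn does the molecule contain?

For n independent Bn atoms, I(M+2)/I(M) = n · (abundance Bn-139) / (abundance Bn-137) = n · 0.50605/0.49395.
n = 6.147 × 0.49395/0.50605 = 6.00 ≈ 6

6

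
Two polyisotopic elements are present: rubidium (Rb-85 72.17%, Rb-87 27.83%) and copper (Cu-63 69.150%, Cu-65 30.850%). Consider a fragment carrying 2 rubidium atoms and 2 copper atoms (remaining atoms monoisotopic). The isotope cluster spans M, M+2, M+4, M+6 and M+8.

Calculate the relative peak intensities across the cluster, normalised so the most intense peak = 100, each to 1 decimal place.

Rubidium pattern (n=2): 0.52085089 : 0.40169822 : 0.07745089
Copper pattern (n=2): 0.47817225 : 0.4266555 : 0.09517225
Convolve the two distributions (both contribute in 2-u steps):
  M: 0.52085089×0.47817225 = 0.249056
  M+2: 0.52085089×0.4266555 + 0.40169822×0.47817225 = 0.414305
  M+4: 0.52085089×0.09517225 + 0.40169822×0.4266555 + 0.07745089×0.47817225 = 0.257992
  M+6: 0.40169822×0.09517225 + 0.07745089×0.4266555 = 0.071275
  M+8: 0.07745089×0.09517225 = 0.007371
Scale to base peak (0.414305) = 100: 60.1 : 100.0 : 62.3 : 17.2 : 1.8

60.1 : 100.0 : 62.3 : 17.2 : 1.8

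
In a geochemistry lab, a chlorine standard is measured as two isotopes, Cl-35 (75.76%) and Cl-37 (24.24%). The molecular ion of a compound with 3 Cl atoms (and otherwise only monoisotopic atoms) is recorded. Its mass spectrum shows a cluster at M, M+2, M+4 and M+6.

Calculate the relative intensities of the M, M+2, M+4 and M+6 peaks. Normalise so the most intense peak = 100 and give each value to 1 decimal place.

100.0 : 96.0 : 30.7 : 3.3

Expanding (0.7576 + 0.2424)^3:
P(M) = 0.7576^3 = 0.434830
P(M+2) = 3 × 0.7576^2 × 0.2424^1 = 0.417382
P(M+4) = 3 × 0.7576^1 × 0.2424^2 = 0.133545
P(M+6) = 0.2424^3 = 0.014243
The M peak is largest (0.434830); scaling to 100 gives 100.0 : 96.0 : 30.7 : 3.3.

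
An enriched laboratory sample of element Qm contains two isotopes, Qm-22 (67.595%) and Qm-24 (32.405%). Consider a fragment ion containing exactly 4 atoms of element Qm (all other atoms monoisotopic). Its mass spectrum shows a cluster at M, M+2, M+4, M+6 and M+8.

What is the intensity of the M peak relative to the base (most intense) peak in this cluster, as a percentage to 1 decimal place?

52.1%

Binomial terms of (0.67595 + 0.32405)^4: M 0.2088, M+2 0.4003, M+4 0.2879, M+6 0.0920, M+8 0.0110 → M+2 is the base peak.
P(M+2) = C(4,1) × 0.67595^3 × 0.32405^1 = 4 × 0.30884723 × 0.32405 = 0.400328 (base)
P(M) = C(4,0) × 0.67595^4 × 0.32405^0 = 1 × 0.20876529 × 1.0000 = 0.208765
Relative intensity = 0.208765 / 0.400328 × 100 = 52.1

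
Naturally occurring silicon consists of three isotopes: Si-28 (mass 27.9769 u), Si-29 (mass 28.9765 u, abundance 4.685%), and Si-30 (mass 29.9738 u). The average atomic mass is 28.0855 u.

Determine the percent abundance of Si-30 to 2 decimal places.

Let x and y be the fractions of Si-28 and Si-30. Then x + y = 1 − 0.04685 = 0.95315 and 27.9769x + 29.9738y = 28.0855 − 0.04685×28.9765 = 26.727950975.
Substituting: 27.9769x + 29.9738(0.95315 − x) = 26.727950975
(27.9769 − 29.9738)x = -1.841576495  ⇒  x = 0.92222, y = 0.03093
Si-28: 92.22%, Si-30: 3.09%.

3.09%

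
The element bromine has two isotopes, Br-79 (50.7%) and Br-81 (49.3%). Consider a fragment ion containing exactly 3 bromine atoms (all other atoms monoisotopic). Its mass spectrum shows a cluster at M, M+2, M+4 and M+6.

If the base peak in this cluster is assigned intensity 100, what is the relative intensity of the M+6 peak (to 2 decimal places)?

(0.507 + 0.493)^3 gives M 0.1303, M+2 0.3802, M+4 0.3697, M+6 0.1198; the largest is M+2.
P(M+2) = C(3,1) × 0.507^2 × 0.493^1 = 3 × 0.257049 × 0.4930 = 0.380175 (base)
P(M+6) = C(3,3) × 0.507^0 × 0.493^3 = 1 × 1.0000 × 0.11982316 = 0.119823
Relative intensity = 0.119823 / 0.380175 × 100 = 31.52

31.52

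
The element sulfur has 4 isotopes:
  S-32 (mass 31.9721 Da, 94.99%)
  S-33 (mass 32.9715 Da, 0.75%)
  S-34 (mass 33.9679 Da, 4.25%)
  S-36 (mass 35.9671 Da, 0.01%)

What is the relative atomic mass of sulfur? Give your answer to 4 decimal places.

Average mass = Σ (abundance × isotope mass) = 0.9499 × 31.9721 + 0.0075 × 32.9715 + 0.0425 × 33.9679 + 0.0001 × 35.9671
= 30.37030 + 0.24729 + 1.44364 + 0.00360 = 32.06483 Da

32.0648 Da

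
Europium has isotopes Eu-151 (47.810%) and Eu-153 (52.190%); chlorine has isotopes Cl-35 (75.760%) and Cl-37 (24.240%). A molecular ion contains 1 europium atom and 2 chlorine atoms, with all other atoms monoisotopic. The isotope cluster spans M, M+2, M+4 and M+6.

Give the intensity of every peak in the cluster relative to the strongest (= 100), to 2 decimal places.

Europium pattern (n=1): 0.4781 : 0.5219
Chlorine pattern (n=2): 0.57395776 : 0.36728448 : 0.05875776
Convolve the two distributions (both contribute in 2-u steps):
  M: 0.4781×0.57395776 = 0.274409
  M+2: 0.4781×0.36728448 + 0.5219×0.57395776 = 0.475147
  M+4: 0.4781×0.05875776 + 0.5219×0.36728448 = 0.219778
  M+6: 0.5219×0.05875776 = 0.030666
Scale to base peak (0.475147) = 100: 57.75 : 100.00 : 46.25 : 6.45

57.75 : 100.00 : 46.25 : 6.45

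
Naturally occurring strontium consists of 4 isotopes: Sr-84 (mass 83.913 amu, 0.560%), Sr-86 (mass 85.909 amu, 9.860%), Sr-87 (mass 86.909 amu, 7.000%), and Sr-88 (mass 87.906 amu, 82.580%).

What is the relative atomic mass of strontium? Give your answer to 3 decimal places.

87.617 amu

The abundance-weighted mean is 0.00560 × 83.913 + 0.09860 × 85.909 + 0.07000 × 86.909 + 0.82580 × 87.906
= 0.4699 + 8.4706 + 6.0836 + 72.5928 = 87.6169 amu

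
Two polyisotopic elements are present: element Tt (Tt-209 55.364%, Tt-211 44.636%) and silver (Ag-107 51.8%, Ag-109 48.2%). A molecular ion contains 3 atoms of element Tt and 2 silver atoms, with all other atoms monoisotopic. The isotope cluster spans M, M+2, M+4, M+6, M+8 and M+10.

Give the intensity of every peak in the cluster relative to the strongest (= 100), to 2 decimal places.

13.67 : 58.49 : 100.00 : 85.38 : 36.40 : 6.20

Element Tt pattern (n=3): 0.16970021 : 0.41045112 : 0.33091713 : 0.08893154
Silver pattern (n=2): 0.268324 : 0.499352 : 0.232324
Convolve the two distributions (both contribute in 2-u steps):
  M: 0.16970021×0.268324 = 0.045535
  M+2: 0.16970021×0.499352 + 0.41045112×0.268324 = 0.194874
  M+4: 0.16970021×0.232324 + 0.41045112×0.499352 + 0.33091713×0.268324 = 0.333178
  M+6: 0.41045112×0.232324 + 0.33091713×0.499352 + 0.08893154×0.268324 = 0.284464
  M+8: 0.33091713×0.232324 + 0.08893154×0.499352 = 0.121288
  M+10: 0.08893154×0.232324 = 0.020661
Scale to base peak (0.333178) = 100: 13.67 : 58.49 : 100.00 : 85.38 : 36.40 : 6.20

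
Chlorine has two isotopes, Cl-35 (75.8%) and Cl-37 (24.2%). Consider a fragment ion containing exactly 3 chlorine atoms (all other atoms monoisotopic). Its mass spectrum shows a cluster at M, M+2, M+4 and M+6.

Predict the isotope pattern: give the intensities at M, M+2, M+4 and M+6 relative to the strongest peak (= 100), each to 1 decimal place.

Expanding (0.758 + 0.242)^3:
P(M) = 0.758^3 = 0.435520
P(M+2) = 3 × 0.758^2 × 0.242^1 = 0.417133
P(M+4) = 3 × 0.758^1 × 0.242^2 = 0.133175
P(M+6) = 0.242^3 = 0.014172
The M peak is largest (0.435520); scaling to 100 gives 100.0 : 95.8 : 30.6 : 3.3.

100.0 : 95.8 : 30.6 : 3.3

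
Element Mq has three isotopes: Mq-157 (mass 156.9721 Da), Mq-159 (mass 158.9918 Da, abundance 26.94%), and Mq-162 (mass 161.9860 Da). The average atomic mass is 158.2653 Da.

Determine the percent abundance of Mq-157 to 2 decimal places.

58.12%

The remaining 73.06% is split between Mq-157 (fraction x) and Mq-162 (fraction 0.7306 − x).
Substituting: 156.9721x + 161.9860(0.7306 − x) = 115.43290908
(156.9721 − 161.9860)x = -2.91406252  ⇒  x = 0.58120, y = 0.14940
Mq-157: 58.12%, Mq-162: 14.94%.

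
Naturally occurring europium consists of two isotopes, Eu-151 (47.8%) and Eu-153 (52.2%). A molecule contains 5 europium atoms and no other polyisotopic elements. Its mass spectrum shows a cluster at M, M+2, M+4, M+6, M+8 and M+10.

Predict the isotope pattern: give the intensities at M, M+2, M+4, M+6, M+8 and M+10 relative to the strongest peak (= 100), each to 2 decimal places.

The 5 Eu atoms are independent, so intensities follow the terms of (0.478 + 0.522)^5.
P(M) = 0.478^5 = 0.024954
P(M+2) = 5 × 0.478^4 × 0.522^1 = 0.136255
P(M+4) = 10 × 0.478^3 × 0.522^2 = 0.297594
P(M+6) = 10 × 0.478^2 × 0.522^3 = 0.324988
P(M+8) = 5 × 0.478^1 × 0.522^4 = 0.177452
P(M+10) = 0.522^5 = 0.038757
The M+6 peak is largest (0.324988); scaling to 100 gives 7.68 : 41.93 : 91.57 : 100.00 : 54.60 : 11.93.

7.68 : 41.93 : 91.57 : 100.00 : 54.60 : 11.93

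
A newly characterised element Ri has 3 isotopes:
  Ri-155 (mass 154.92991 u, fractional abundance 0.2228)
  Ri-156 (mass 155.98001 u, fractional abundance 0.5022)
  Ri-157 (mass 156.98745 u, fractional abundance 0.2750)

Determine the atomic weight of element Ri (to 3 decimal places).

156.023 u

Average mass = Σ (abundance × isotope mass) = 0.2228 × 154.92991 + 0.5022 × 155.98001 + 0.2750 × 156.98745
= 34.518384 + 78.333161 + 43.171549 = 156.023094 u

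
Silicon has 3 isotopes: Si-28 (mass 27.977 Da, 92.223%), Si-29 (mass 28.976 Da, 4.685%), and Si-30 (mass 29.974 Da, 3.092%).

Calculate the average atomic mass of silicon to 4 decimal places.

Ar = Σ fᵢ·mᵢ = 0.92223 × 27.977 + 0.04685 × 28.976 + 0.03092 × 29.974
= 25.80123 + 1.35753 + 0.92680 = 28.08556 Da

28.0856 Da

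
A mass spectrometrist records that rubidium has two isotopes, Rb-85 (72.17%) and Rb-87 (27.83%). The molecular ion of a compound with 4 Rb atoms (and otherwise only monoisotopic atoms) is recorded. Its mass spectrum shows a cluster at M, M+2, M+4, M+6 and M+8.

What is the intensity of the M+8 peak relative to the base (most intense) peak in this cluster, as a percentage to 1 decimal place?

(0.7217 + 0.2783)^4 gives M 0.2713, M+2 0.4184, M+4 0.2420, M+6 0.0622, M+8 0.0060; the largest is M+2.
P(M+2) = C(4,1) × 0.7217^3 × 0.2783^1 = 4 × 0.37589809 × 0.2783 = 0.418450 (base)
P(M+8) = C(4,4) × 0.7217^0 × 0.2783^4 = 1 × 1.0000 × 0.00599864 = 0.005999
Relative intensity = 0.005999 / 0.418450 × 100 = 1.4

1.4%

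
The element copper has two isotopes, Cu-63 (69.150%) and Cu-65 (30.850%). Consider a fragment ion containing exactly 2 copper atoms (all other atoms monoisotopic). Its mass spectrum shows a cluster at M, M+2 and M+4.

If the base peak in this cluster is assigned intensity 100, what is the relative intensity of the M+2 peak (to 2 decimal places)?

Term probabilities: M 0.4782, M+2 0.4267, M+4 0.0952. Base peak = M.
P(M) = C(2,0) × 0.69150^2 × 0.30850^0 = 1 × 0.47817225 × 1.0000 = 0.478172 (base)
P(M+2) = C(2,1) × 0.69150^1 × 0.30850^1 = 2 × 0.6915 × 0.3085 = 0.426656
Relative intensity = 0.426656 / 0.478172 × 100 = 89.23

89.23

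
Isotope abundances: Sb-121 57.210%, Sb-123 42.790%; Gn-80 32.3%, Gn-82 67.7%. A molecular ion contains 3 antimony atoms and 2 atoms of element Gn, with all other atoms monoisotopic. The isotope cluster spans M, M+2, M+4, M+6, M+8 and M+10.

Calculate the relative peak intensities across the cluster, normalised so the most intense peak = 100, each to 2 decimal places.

Antimony pattern (n=3): 0.18724742 : 0.42015297 : 0.3142518 : 0.07834781
Element Gn pattern (n=2): 0.104329 : 0.437342 : 0.458329
Convolve the two distributions (both contribute in 2-u steps):
  M: 0.18724742×0.104329 = 0.019535
  M+2: 0.18724742×0.437342 + 0.42015297×0.104329 = 0.125725
  M+4: 0.18724742×0.458329 + 0.42015297×0.437342 + 0.3142518×0.104329 = 0.302357
  M+6: 0.42015297×0.458329 + 0.3142518×0.437342 + 0.07834781×0.104329 = 0.338178
  M+8: 0.3142518×0.458329 + 0.07834781×0.437342 = 0.178296
  M+10: 0.07834781×0.458329 = 0.035909
Scale to base peak (0.338178) = 100: 5.78 : 37.18 : 89.41 : 100.00 : 52.72 : 10.62

5.78 : 37.18 : 89.41 : 100.00 : 52.72 : 10.62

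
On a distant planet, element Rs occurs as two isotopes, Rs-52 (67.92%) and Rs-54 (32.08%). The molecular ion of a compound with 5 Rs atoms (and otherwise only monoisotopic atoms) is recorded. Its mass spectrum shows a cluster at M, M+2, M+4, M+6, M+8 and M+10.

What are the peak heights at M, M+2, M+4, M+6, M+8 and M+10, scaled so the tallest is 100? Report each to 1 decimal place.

Each Rs atom is independently Rs-52 (p = 0.6792) or Rs-54 (q = 0.3208); the cluster is the binomial expansion (p + q)^5.
P(M) = 0.6792^5 = 0.144540
P(M+2) = 5 × 0.6792^4 × 0.3208^1 = 0.341346
P(M+4) = 10 × 0.6792^3 × 0.3208^2 = 0.322450
P(M+6) = 10 × 0.6792^2 × 0.3208^3 = 0.152299
P(M+8) = 5 × 0.6792^1 × 0.3208^4 = 0.035967
P(M+10) = 0.3208^5 = 0.003398
The M+2 peak is largest (0.341346); scaling to 100 gives 42.3 : 100.0 : 94.5 : 44.6 : 10.5 : 1.0.

42.3 : 100.0 : 94.5 : 44.6 : 10.5 : 1.0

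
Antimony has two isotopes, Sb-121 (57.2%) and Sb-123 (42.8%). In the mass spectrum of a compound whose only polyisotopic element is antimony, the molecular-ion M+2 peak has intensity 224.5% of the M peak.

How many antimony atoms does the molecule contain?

3

For n independent Sb atoms, I(M+2)/I(M) = n · (abundance Sb-123) / (abundance Sb-121) = n · 0.428/0.572.
n = 2.245 × 0.572/0.428 = 3.00 ≈ 3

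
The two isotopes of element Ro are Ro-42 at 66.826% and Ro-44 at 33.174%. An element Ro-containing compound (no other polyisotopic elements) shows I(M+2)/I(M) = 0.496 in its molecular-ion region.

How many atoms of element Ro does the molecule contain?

With n Ro atoms, P(M+2)/P(M) = C(n,1)·p^(n−1)q / p^n = n·q/p = n · 0.33174/0.66826.
n = 0.496 × 0.66826/0.33174 = 1.00 ≈ 1

1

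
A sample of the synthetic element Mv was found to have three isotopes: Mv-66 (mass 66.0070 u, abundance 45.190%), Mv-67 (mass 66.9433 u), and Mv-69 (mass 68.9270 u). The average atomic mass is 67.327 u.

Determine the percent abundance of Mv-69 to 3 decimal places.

The remaining 54.810% is split between Mv-67 (fraction x) and Mv-69 (fraction 0.54810 − x).
Substituting: 66.9433x + 68.9270(0.54810 − x) = 37.4984367
(66.9433 − 68.9270)x = -0.280452  ⇒  x = 0.14138, y = 0.40672
Mv-67: 14.138%, Mv-69: 40.672%.

40.672%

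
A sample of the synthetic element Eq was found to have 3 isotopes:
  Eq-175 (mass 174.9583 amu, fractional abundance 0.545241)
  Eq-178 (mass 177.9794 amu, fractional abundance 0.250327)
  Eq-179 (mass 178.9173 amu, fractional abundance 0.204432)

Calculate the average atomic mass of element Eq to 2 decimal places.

Ar = Σ fᵢ·mᵢ = 0.545241 × 174.9583 + 0.250327 × 177.9794 + 0.204432 × 178.9173
= 95.39444 + 44.55305 + 36.57642 = 176.52391 amu

176.52 amu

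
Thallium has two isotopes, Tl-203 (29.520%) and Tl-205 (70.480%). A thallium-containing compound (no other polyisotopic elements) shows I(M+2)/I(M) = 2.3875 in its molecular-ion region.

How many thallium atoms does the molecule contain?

The M+2/M ratio from n Tl atoms is n · q/p = n · 0.70480/0.29520.
n = 2.3875 × 0.29520/0.70480 = 1.00 ≈ 1

1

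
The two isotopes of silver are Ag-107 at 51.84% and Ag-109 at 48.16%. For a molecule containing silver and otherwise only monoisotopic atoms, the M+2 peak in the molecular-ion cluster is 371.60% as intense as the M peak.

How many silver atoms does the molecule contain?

With n Ag atoms, P(M+2)/P(M) = C(n,1)·p^(n−1)q / p^n = n·q/p = n · 0.4816/0.5184.
n = 3.7160 × 0.5184/0.4816 = 4.00 ≈ 4

4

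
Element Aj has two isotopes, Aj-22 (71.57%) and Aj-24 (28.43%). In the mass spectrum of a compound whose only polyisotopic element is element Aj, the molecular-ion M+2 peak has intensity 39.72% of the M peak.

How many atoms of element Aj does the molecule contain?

1

The M+2/M ratio from n Aj atoms is n · q/p = n · 0.2843/0.7157.
n = 0.3972 × 0.7157/0.2843 = 1.00 ≈ 1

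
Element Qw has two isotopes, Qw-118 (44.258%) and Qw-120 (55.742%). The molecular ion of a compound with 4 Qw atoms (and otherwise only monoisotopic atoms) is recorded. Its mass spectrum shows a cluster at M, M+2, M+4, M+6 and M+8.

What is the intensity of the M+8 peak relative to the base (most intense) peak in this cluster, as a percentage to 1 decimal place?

26.4%

Term probabilities: M 0.0384, M+2 0.1933, M+4 0.3652, M+6 0.3066, M+8 0.0965. Base peak = M+4.
P(M+4) = C(4,2) × 0.44258^2 × 0.55742^2 = 6 × 0.19587706 × 0.31071706 = 0.365174 (base)
P(M+8) = C(4,4) × 0.44258^0 × 0.55742^4 = 1 × 1.0000 × 0.09654509 = 0.096545
Relative intensity = 0.096545 / 0.365174 × 100 = 26.4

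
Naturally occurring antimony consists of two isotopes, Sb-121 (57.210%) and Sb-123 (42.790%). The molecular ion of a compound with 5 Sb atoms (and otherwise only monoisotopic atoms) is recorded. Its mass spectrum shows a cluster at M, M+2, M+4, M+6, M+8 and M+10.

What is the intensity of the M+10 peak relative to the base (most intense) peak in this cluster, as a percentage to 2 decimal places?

(0.57210 + 0.42790)^5 gives M 0.0613, M+2 0.2292, M+4 0.3428, M+6 0.2564, M+8 0.0959, M+10 0.0143; the largest is M+4.
P(M+4) = C(5,2) × 0.57210^3 × 0.42790^2 = 10 × 0.18724742 × 0.18309841 = 0.342847 (base)
P(M+10) = C(5,5) × 0.57210^0 × 0.42790^5 = 1 × 1.0000 × 0.01434536 = 0.014345
Relative intensity = 0.014345 / 0.342847 × 100 = 4.18

4.18%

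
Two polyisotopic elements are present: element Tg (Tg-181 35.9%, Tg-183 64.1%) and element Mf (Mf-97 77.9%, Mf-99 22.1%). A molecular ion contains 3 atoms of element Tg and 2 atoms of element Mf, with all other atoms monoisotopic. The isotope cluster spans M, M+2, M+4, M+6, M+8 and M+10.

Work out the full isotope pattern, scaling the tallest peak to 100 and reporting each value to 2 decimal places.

Element Tg pattern (n=3): 0.04626828 : 0.24783816 : 0.44251884 : 0.26337472
Element Mf pattern (n=2): 0.606841 : 0.344318 : 0.048841
Convolve the two distributions (both contribute in 2-u steps):
  M: 0.04626828×0.606841 = 0.028077
  M+2: 0.04626828×0.344318 + 0.24783816×0.606841 = 0.166329
  M+4: 0.04626828×0.048841 + 0.24783816×0.344318 + 0.44251884×0.606841 = 0.356134
  M+6: 0.24783816×0.048841 + 0.44251884×0.344318 + 0.26337472×0.606841 = 0.324298
  M+8: 0.44251884×0.048841 + 0.26337472×0.344318 = 0.112298
  M+10: 0.26337472×0.048841 = 0.012863
Scale to base peak (0.356134) = 100: 7.88 : 46.70 : 100.00 : 91.06 : 31.53 : 3.61

7.88 : 46.70 : 100.00 : 91.06 : 31.53 : 3.61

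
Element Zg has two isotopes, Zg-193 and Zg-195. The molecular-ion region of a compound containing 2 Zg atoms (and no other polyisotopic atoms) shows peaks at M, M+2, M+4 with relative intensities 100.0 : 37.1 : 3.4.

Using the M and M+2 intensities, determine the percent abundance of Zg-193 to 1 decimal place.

84.4%

Let p = fractional abundance of Zg-193. I(M+2)/I(M) = [C(2,1)·p^1·(1−p)] / p^2 = 2·(1−p)/p = 37.1/100.0 = 0.3710
(1−p)/p = 0.3710/2 = 0.1855  ⇒  p = 1/(1 + 0.1855) = 0.8435
Zg-193: 84.4%, Zg-195: 15.6%.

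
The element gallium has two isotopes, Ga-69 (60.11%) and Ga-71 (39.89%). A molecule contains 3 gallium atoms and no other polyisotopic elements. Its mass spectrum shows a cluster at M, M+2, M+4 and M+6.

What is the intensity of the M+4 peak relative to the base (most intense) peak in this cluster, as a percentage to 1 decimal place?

Binomial terms of (0.6011 + 0.3989)^3: M 0.2172, M+2 0.4324, M+4 0.2869, M+6 0.0635 → M+2 is the base peak.
P(M+2) = C(3,1) × 0.6011^2 × 0.3989^1 = 3 × 0.36132121 × 0.3989 = 0.432393 (base)
P(M+4) = C(3,2) × 0.6011^1 × 0.3989^2 = 3 × 0.6011 × 0.15912121 = 0.286943
Relative intensity = 0.286943 / 0.432393 × 100 = 66.4

66.4%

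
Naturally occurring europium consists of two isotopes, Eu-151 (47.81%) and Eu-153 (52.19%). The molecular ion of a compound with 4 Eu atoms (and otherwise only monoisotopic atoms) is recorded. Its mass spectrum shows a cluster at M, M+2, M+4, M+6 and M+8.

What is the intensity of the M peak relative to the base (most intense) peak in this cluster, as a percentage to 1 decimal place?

14.0%

Binomial terms of (0.4781 + 0.5219)^4: M 0.0522, M+2 0.2281, M+4 0.3736, M+6 0.2719, M+8 0.0742 → M+4 is the base peak.
P(M+4) = C(4,2) × 0.4781^2 × 0.5219^2 = 6 × 0.22857961 × 0.27237961 = 0.373563 (base)
P(M) = C(4,0) × 0.4781^4 × 0.5219^0 = 1 × 0.05224864 × 1.0000 = 0.052249
Relative intensity = 0.052249 / 0.373563 × 100 = 14.0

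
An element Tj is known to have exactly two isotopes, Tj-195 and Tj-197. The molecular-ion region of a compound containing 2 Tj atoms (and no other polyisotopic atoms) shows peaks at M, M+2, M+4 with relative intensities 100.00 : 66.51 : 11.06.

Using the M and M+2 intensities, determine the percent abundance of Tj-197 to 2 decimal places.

If p is the fraction of Tj that is Tj-195, then I(M+2)/I(M) = [C(2,1)·p^1·(1−p)] / p^2 = 2·(1−p)/p = 66.51/100.00 = 0.6651
(1−p)/p = 0.6651/2 = 0.3326  ⇒  p = 1/(1 + 0.3326) = 0.7504
Tj-195: 75.04%, Tj-197: 24.96%.

24.96%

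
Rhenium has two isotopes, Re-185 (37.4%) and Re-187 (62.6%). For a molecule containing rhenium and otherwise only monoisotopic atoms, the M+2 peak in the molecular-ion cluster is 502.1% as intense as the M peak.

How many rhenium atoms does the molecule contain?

3

The M+2/M ratio from n Re atoms is n · q/p = n · 0.626/0.374.
n = 5.021 × 0.374/0.626 = 3.00 ≈ 3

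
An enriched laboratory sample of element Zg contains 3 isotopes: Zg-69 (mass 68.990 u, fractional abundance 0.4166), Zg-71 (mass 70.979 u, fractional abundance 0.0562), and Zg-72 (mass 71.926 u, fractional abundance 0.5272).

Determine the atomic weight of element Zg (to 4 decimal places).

70.6496 u

Ar = Σ fᵢ·mᵢ = 0.4166 × 68.990 + 0.0562 × 70.979 + 0.5272 × 71.926
= 28.74123 + 3.98902 + 37.91939 = 70.64964 u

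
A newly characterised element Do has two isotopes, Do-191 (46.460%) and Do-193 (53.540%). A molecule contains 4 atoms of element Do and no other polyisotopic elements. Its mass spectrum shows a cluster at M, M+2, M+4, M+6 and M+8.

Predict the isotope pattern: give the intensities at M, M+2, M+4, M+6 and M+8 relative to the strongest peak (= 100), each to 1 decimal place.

The 4 Do atoms are independent, so intensities follow the terms of (0.46460 + 0.53540)^4.
P(M) = 0.46460^4 = 0.046593
P(M+2) = 4 × 0.46460^3 × 0.53540^1 = 0.214771
P(M+4) = 6 × 0.46460^2 × 0.53540^2 = 0.371250
P(M+6) = 4 × 0.46460^1 × 0.53540^3 = 0.285216
P(M+8) = 0.53540^4 = 0.082170
The M+4 peak is largest (0.371250); scaling to 100 gives 12.6 : 57.9 : 100.0 : 76.8 : 22.1.

12.6 : 57.9 : 100.0 : 76.8 : 22.1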